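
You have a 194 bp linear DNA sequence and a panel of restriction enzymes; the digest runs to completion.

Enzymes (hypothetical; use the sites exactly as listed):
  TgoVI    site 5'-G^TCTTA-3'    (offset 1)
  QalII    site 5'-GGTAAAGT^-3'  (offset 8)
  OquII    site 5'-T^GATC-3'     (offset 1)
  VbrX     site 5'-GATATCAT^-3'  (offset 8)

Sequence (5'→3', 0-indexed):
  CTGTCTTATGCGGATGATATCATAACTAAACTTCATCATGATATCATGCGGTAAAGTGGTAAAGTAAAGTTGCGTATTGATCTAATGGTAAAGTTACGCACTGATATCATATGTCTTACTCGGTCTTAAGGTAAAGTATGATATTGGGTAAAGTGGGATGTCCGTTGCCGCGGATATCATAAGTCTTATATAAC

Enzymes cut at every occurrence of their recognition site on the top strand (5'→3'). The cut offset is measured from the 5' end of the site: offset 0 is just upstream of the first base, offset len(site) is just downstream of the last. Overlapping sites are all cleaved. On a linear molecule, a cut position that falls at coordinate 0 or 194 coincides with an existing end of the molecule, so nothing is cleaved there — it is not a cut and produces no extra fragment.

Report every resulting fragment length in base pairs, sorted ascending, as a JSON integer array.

Scan for sites:
  TgoVI (GTCTTA, off=1): starts [2, 112, 122, 182] → cuts [3, 113, 123, 183]
  QalII (GGTAAAGT, off=8): starts [49, 57, 86, 129, 146] → cuts [57, 65, 94, 137, 154]
  OquII (TGATC, off=1): starts [77] → cuts [78]
  VbrX (GATATCAT, off=8): starts [15, 39, 102, 172] → cuts [23, 47, 110, 180]

Pooled cuts: [3, 23, 47, 57, 65, 78, 94, 110, 113, 123, 137, 154, 180, 183]

Fragments:
  [0,3): 3 bp
  [3,23): 20 bp
  [23,47): 24 bp
  [47,57): 10 bp
  [57,65): 8 bp
  [65,78): 13 bp
  [78,94): 16 bp
  [94,110): 16 bp
  [110,113): 3 bp
  [113,123): 10 bp
  [123,137): 14 bp
  [137,154): 17 bp
  [154,180): 26 bp
  [180,183): 3 bp
  [183,194): 11 bp

[3,3,3,8,10,10,11,13,14,16,16,17,20,24,26]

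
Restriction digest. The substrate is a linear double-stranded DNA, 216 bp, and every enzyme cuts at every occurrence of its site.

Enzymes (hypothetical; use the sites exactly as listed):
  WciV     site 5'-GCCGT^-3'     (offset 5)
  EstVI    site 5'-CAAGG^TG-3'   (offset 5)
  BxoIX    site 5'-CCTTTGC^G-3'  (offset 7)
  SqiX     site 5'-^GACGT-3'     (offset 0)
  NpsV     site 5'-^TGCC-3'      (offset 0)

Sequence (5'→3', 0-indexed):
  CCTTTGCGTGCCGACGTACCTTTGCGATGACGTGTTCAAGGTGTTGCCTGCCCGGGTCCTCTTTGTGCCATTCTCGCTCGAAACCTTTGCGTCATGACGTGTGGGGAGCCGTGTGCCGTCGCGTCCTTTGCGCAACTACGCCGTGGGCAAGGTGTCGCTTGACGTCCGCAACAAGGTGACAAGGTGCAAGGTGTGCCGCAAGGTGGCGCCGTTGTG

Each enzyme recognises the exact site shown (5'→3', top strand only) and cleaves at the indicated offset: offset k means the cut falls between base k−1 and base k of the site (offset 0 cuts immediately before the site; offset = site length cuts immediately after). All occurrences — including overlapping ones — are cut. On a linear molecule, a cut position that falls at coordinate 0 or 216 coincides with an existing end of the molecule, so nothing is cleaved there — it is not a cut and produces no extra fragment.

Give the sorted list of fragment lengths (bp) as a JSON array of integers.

Scan for sites:
  WciV (GCCGT, off=5): starts [107, 114, 139, 207] → cuts [112, 119, 144, 212]
  EstVI (CAAGGTG, off=5): starts [36, 147, 171, 179, 186, 198] → cuts [41, 152, 176, 184, 191, 203]
  BxoIX (CCTTTGCG, off=7): starts [0, 18, 83, 124] → cuts [7, 25, 90, 131]
  SqiX (GACGT, off=0): starts [12, 28, 95, 160] → cuts [12, 28, 95, 160]
  NpsV (TGCC, off=0): starts [8, 44, 48, 65, 113, 193] → cuts [8, 44, 48, 65, 113, 193]

All cut coordinates (distinct, sorted): [7, 8, 12, 25, 28, 41, 44, 48, 65, 90, 95, 112, 113, 119, 131, 144, 152, 160, 176, 184, 191, 193, 203, 212]

Fragment lengths:
  [0,7): 7 bp
  [7,8): 1 bp
  [8,12): 4 bp
  [12,25): 13 bp
  [25,28): 3 bp
  [28,41): 13 bp
  [41,44): 3 bp
  [44,48): 4 bp
  [48,65): 17 bp
  [65,90): 25 bp
  [90,95): 5 bp
  [95,112): 17 bp
  [112,113): 1 bp
  [113,119): 6 bp
  [119,131): 12 bp
  [131,144): 13 bp
  [144,152): 8 bp
  [152,160): 8 bp
  [160,176): 16 bp
  [176,184): 8 bp
  [184,191): 7 bp
  [191,193): 2 bp
  [193,203): 10 bp
  [203,212): 9 bp
  [212,216): 4 bp

[1,1,2,3,3,4,4,4,5,6,7,7,8,8,8,9,10,12,13,13,13,16,17,17,25]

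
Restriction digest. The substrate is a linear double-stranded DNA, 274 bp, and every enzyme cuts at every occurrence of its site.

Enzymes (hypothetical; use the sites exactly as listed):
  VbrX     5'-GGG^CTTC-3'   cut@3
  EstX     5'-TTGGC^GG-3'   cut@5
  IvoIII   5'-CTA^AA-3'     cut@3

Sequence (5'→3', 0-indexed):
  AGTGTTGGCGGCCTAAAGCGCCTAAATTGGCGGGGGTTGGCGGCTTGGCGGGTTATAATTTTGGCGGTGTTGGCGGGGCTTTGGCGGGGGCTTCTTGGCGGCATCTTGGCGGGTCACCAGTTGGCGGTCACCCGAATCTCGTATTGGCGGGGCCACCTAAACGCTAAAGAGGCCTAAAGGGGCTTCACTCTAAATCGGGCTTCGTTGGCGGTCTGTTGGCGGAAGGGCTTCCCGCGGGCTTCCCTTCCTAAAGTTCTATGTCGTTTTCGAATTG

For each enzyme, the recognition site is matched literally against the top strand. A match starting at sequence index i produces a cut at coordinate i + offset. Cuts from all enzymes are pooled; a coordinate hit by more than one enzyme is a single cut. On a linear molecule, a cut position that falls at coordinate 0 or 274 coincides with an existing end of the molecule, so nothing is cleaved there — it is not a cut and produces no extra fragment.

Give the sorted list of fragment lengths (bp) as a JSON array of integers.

[5,6,6,7,7,7,7,8,9,9,9,9,10,10,10,10,11,11,11,11,11,12,15,16,23,24]

Scan for sites:
  VbrX GGGCTTC/3: at [87, 179, 196, 224, 235] ⇒ [90, 182, 199, 227, 238]
  EstX TTGGCGG/5: at [4, 26, 36, 44, 60, 69, 80, 94, 105, 120, 143, 204, 215] ⇒ [9, 31, 41, 49, 65, 74, 85, 99, 110, 125, 148, 209, 220]
  IvoIII CTAAA/3: at [12, 21, 156, 163, 173, 189, 247] ⇒ [15, 24, 159, 166, 176, 192, 250]

Pooled cuts: [9, 15, 24, 31, 41, 49, 65, 74, 85, 90, 99, 110, 125, 148, 159, 166, 176, 182, 192, 199, 209, 220, 227, 238, 250]

Fragments:
  [0,9): 9 bp
  [9,15): 6 bp
  [15,24): 9 bp
  [24,31): 7 bp
  [31,41): 10 bp
  [41,49): 8 bp
  [49,65): 16 bp
  [65,74): 9 bp
  [74,85): 11 bp
  [85,90): 5 bp
  [90,99): 9 bp
  [99,110): 11 bp
  [110,125): 15 bp
  [125,148): 23 bp
  [148,159): 11 bp
  [159,166): 7 bp
  [166,176): 10 bp
  [176,182): 6 bp
  [182,192): 10 bp
  [192,199): 7 bp
  [199,209): 10 bp
  [209,220): 11 bp
  [220,227): 7 bp
  [227,238): 11 bp
  [238,250): 12 bp
  [250,274): 24 bp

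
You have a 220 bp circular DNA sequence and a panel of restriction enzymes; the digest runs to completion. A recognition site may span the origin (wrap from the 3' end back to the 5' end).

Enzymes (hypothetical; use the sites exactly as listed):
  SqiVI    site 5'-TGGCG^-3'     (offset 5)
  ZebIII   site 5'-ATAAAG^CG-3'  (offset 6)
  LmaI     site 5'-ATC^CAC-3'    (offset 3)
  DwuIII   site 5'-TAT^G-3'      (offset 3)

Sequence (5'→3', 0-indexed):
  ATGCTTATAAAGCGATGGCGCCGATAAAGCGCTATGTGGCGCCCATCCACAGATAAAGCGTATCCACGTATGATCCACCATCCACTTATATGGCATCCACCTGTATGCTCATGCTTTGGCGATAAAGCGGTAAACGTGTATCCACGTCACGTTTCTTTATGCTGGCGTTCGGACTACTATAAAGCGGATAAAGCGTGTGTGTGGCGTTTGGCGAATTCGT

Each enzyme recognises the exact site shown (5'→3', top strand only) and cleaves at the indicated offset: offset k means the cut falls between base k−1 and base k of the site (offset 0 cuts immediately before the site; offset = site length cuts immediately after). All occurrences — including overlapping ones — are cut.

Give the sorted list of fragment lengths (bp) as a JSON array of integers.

[4,6,6,6,6,6,6,7,7,7,7,8,9,9,9,9,9,10,11,13,15,15,17,18]

Site scan:
  SqiVI (TGGCG, off=5): starts [15, 36, 116, 162, 201, 208] → cuts [20, 41, 121, 167, 206, 213]
  ZebIII (ATAAAGCG, off=6): starts [6, 23, 52, 121, 178, 187] → cuts [12, 29, 58, 127, 184, 193]
  LmaI (ATCCAC, off=3): starts [44, 61, 72, 79, 94, 139] → cuts [47, 64, 75, 82, 97, 142]
  DwuIII (TATG, off=3): starts [32, 68, 88, 103, 157, 219] → cuts [2, 35, 71, 91, 106, 160]

All cut coordinates (distinct, sorted): [2, 12, 20, 29, 35, 41, 47, 58, 64, 71, 75, 82, 91, 97, 106, 121, 127, 142, 160, 167, 184, 193, 206, 213]

Fragments:
  2→12: 10 bp
  12→20: 8 bp
  20→29: 9 bp
  29→35: 6 bp
  35→41: 6 bp
  41→47: 6 bp
  47→58: 11 bp
  58→64: 6 bp
  64→71: 7 bp
  71→75: 4 bp
  75→82: 7 bp
  82→91: 9 bp
  91→97: 6 bp
  97→106: 9 bp
  106→121: 15 bp
  121→127: 6 bp
  127→142: 15 bp
  142→160: 18 bp
  160→167: 7 bp
  167→184: 17 bp
  184→193: 9 bp
  193→206: 13 bp
  206→213: 7 bp
  213→2 (wrap): 220-213+2 = 9 bp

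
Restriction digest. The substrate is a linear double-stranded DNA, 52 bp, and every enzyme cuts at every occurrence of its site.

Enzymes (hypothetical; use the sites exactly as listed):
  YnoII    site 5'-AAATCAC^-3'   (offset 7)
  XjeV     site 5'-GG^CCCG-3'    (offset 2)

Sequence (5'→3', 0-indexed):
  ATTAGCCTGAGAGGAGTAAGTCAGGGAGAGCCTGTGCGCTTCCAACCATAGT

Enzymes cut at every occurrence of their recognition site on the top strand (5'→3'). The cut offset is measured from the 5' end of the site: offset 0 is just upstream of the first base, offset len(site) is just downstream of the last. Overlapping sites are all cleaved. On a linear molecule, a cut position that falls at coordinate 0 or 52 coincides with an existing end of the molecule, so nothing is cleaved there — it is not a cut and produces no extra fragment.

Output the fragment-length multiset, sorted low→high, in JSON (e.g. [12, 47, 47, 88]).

[52]

Per-enzyme occurrences:
  YnoII (AAATCAC, off=7): no sites
  XjeV (GGCCCG, off=2): no sites

All cut coordinates (distinct, sorted): ∅

Fragment lengths:
  no cuts → one linear fragment of 52 bp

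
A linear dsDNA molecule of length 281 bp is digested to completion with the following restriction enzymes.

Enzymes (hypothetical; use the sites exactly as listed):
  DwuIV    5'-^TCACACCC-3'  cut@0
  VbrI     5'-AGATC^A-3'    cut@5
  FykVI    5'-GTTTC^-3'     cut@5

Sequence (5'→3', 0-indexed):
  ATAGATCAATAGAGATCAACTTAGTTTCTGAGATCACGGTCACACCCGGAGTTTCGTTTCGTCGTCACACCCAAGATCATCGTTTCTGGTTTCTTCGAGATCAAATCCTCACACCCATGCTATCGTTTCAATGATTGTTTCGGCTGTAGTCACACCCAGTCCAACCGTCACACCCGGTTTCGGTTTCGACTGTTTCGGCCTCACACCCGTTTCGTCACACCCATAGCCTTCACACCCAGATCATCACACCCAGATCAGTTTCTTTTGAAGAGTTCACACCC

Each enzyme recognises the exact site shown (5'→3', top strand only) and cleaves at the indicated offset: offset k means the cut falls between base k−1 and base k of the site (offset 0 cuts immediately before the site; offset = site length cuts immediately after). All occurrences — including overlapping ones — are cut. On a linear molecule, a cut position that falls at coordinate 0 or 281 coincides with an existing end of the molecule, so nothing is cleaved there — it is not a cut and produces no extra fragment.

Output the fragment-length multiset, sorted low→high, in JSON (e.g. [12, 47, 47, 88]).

Per-enzyme occurrences:
  DwuIV TCACACCC/0: at [39, 64, 108, 149, 167, 200, 214, 229, 243, 273] ⇒ [39, 64, 108, 149, 167, 200, 214, 229, 243, 273]
  VbrI AGATCA/5: at [2, 12, 30, 73, 97, 237, 251] ⇒ [7, 17, 35, 78, 102, 242, 256]
  FykVI GTTTC/5: at [23, 50, 55, 81, 88, 124, 136, 176, 182, 191, 208, 257] ⇒ [28, 55, 60, 86, 93, 129, 141, 181, 187, 196, 213, 262]

All cut coordinates (distinct, sorted): [7, 17, 28, 35, 39, 55, 60, 64, 78, 86, 93, 102, 108, 129, 141, 149, 167, 181, 187, 196, 200, 213, 214, 229, 242, 243, 256, 262, 273]

Fragments:
  [0,7): 7 bp
  [7,17): 10 bp
  [17,28): 11 bp
  [28,35): 7 bp
  [35,39): 4 bp
  [39,55): 16 bp
  [55,60): 5 bp
  [60,64): 4 bp
  [64,78): 14 bp
  [78,86): 8 bp
  [86,93): 7 bp
  [93,102): 9 bp
  [102,108): 6 bp
  [108,129): 21 bp
  [129,141): 12 bp
  [141,149): 8 bp
  [149,167): 18 bp
  [167,181): 14 bp
  [181,187): 6 bp
  [187,196): 9 bp
  [196,200): 4 bp
  [200,213): 13 bp
  [213,214): 1 bp
  [214,229): 15 bp
  [229,242): 13 bp
  [242,243): 1 bp
  [243,256): 13 bp
  [256,262): 6 bp
  [262,273): 11 bp
  [273,281): 8 bp

[1,1,4,4,4,5,6,6,6,7,7,7,8,8,8,9,9,10,11,11,12,13,13,13,14,14,15,16,18,21]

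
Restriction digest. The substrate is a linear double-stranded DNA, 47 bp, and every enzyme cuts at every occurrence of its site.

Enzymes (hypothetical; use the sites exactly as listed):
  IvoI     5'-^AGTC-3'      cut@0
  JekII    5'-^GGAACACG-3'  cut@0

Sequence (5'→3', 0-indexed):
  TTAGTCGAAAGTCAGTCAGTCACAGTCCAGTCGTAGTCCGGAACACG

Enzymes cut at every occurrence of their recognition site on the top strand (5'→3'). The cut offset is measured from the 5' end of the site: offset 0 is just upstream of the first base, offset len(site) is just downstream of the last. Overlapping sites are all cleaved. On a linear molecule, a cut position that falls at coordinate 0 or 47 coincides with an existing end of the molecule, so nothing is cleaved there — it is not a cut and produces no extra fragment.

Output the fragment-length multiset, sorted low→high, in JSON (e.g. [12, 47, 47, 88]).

Site scan:
  IvoI AGTC/0: at [2, 9, 13, 17, 23, 28, 34] ⇒ [2, 9, 13, 17, 23, 28, 34]
  JekII GGAACACG/0: at [39] ⇒ [39]

Pooled cuts: [2, 9, 13, 17, 23, 28, 34, 39]

Fragments:
  [0,2): 2 bp
  [2,9): 7 bp
  [9,13): 4 bp
  [13,17): 4 bp
  [17,23): 6 bp
  [23,28): 5 bp
  [28,34): 6 bp
  [34,39): 5 bp
  [39,47): 8 bp

[2,4,4,5,5,6,6,7,8]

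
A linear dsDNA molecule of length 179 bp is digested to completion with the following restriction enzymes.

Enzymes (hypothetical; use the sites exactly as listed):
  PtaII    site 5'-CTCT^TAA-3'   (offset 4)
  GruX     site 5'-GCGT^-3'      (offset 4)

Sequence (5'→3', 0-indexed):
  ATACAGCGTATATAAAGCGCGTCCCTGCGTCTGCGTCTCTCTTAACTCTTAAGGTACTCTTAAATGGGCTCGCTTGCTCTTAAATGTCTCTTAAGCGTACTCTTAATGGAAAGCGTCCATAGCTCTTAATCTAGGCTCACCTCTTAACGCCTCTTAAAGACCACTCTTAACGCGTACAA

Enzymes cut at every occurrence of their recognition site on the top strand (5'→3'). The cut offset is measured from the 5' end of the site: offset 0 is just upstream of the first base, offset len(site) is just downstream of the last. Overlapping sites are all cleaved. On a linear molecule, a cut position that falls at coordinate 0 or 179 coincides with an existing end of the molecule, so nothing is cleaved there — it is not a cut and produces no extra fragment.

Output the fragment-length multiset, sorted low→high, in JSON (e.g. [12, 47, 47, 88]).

[4,5,6,6,7,7,8,8,9,10,10,11,11,13,13,13,18,20]

Per-enzyme occurrences:
  PtaII CTCTTAA/4: at [38, 45, 56, 76, 87, 99, 122, 140, 150, 163] ⇒ [42, 49, 60, 80, 91, 103, 126, 144, 154, 167]
  GruX GCGT/4: at [5, 18, 26, 32, 94, 112, 171] ⇒ [9, 22, 30, 36, 98, 116, 175]

Pooled cuts: [9, 22, 30, 36, 42, 49, 60, 80, 91, 98, 103, 116, 126, 144, 154, 167, 175]

Fragments:
  [0,9): 9 bp
  [9,22): 13 bp
  [22,30): 8 bp
  [30,36): 6 bp
  [36,42): 6 bp
  [42,49): 7 bp
  [49,60): 11 bp
  [60,80): 20 bp
  [80,91): 11 bp
  [91,98): 7 bp
  [98,103): 5 bp
  [103,116): 13 bp
  [116,126): 10 bp
  [126,144): 18 bp
  [144,154): 10 bp
  [154,167): 13 bp
  [167,175): 8 bp
  [175,179): 4 bp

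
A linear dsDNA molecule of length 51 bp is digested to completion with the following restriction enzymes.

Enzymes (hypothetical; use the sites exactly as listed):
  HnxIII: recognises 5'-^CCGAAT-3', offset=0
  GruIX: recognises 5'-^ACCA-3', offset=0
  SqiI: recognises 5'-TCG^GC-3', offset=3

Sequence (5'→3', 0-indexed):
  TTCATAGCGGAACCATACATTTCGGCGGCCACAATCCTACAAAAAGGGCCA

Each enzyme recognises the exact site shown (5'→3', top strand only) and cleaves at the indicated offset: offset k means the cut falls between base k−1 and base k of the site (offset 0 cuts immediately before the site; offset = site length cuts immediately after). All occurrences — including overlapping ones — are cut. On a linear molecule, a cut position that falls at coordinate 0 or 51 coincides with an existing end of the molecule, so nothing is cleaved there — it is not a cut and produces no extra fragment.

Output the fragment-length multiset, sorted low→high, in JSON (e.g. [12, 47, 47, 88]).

[11,13,27]

Site scan:
  HnxIII (CCGAAT, off=0): no sites
  GruIX (ACCA, off=0): starts [11] → cuts [11]
  SqiI (TCGGC, off=3): starts [21] → cuts [24]

Pooled cuts: [11, 24]

Fragment lengths:
  [0,11): 11 bp
  [11,24): 13 bp
  [24,51): 27 bp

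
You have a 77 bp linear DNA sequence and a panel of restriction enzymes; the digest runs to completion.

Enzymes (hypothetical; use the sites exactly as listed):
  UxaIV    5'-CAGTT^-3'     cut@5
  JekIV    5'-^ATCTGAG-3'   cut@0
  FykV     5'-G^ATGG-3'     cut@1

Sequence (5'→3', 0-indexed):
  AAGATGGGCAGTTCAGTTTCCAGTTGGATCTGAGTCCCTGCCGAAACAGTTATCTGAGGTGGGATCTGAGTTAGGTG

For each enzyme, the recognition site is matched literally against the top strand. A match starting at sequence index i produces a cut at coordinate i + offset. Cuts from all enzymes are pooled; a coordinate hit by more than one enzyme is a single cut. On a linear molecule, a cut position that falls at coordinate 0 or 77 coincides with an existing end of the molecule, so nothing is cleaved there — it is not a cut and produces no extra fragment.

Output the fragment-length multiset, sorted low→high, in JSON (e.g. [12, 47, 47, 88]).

Per-enzyme occurrences:
  UxaIV CAGTT/5: at [8, 13, 20, 46] ⇒ [13, 18, 25, 51]
  JekIV ATCTGAG/0: at [27, 51, 63] ⇒ [27, 51, 63]
  FykV GATGG/1: at [2] ⇒ [3]

All cut coordinates (distinct, sorted): [3, 13, 18, 25, 27, 51, 63]

Fragments:
  [0,3): 3 bp
  [3,13): 10 bp
  [13,18): 5 bp
  [18,25): 7 bp
  [25,27): 2 bp
  [27,51): 24 bp
  [51,63): 12 bp
  [63,77): 14 bp

[2,3,5,7,10,12,14,24]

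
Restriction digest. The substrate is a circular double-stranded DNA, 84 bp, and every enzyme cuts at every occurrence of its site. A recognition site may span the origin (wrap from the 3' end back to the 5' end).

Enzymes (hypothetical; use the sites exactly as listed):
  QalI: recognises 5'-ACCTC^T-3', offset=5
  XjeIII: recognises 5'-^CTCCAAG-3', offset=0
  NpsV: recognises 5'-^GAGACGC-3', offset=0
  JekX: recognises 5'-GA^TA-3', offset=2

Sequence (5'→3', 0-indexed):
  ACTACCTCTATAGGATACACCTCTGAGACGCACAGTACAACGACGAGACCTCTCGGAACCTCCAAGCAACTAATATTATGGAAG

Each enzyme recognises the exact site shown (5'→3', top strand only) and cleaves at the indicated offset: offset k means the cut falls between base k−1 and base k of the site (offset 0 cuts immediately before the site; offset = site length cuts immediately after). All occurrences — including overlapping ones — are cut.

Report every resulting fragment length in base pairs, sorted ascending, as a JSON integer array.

[1,7,7,8,28,33]

Per-enzyme occurrences:
  QalI ACCTCT/5: at [3, 18, 47] ⇒ [8, 23, 52]
  XjeIII CTCCAAG/0: at [59] ⇒ [59]
  NpsV GAGACGC/0: at [24] ⇒ [24]
  JekX GATA/2: at [13] ⇒ [15]

Pooled cuts: [8, 15, 23, 24, 52, 59]

Fragment lengths:
  8→15: 7 bp
  15→23: 8 bp
  23→24: 1 bp
  24→52: 28 bp
  52→59: 7 bp
  59→8 (wrap): 84-59+8 = 33 bp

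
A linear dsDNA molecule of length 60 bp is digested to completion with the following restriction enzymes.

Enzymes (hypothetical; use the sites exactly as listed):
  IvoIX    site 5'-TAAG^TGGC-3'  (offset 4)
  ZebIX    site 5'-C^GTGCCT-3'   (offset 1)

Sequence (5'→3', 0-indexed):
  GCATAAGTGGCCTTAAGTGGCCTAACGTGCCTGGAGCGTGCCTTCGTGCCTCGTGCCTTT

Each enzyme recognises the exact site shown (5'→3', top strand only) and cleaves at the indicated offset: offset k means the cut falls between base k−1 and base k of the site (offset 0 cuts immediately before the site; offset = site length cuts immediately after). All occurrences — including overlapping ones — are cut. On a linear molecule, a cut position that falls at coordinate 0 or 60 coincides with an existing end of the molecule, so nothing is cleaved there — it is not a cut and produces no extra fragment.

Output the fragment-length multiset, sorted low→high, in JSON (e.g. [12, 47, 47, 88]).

Scan for sites:
  IvoIX TAAGTGGC/4: at [3, 13] ⇒ [7, 17]
  ZebIX CGTGCCT/1: at [25, 36, 44, 51] ⇒ [26, 37, 45, 52]

Pooled cuts: [7, 17, 26, 37, 45, 52]

Fragment lengths:
  [0,7): 7 bp
  [7,17): 10 bp
  [17,26): 9 bp
  [26,37): 11 bp
  [37,45): 8 bp
  [45,52): 7 bp
  [52,60): 8 bp

[7,7,8,8,9,10,11]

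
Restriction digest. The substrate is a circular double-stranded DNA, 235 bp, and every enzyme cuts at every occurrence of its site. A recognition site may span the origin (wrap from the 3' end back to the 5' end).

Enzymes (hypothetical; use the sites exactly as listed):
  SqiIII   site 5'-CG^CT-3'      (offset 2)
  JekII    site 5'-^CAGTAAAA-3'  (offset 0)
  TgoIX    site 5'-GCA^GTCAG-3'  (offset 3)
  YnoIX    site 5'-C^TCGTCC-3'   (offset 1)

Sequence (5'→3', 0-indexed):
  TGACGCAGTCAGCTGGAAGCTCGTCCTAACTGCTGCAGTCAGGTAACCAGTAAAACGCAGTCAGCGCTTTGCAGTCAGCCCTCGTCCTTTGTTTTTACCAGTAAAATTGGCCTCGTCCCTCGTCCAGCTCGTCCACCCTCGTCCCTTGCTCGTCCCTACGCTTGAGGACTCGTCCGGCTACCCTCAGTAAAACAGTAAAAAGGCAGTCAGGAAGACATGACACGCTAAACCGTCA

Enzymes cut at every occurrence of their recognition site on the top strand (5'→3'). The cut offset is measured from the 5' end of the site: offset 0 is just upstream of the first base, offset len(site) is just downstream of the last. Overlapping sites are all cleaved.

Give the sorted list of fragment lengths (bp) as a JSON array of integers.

[7,7,7,8,8,9,9,10,10,11,11,12,13,13,14,15,17,17,18,19]

Per-enzyme occurrences:
  SqiIII (CGCT, off=2): starts [64, 158, 222] → cuts [66, 160, 224]
  JekII (CAGTAAAA, off=0): starts [47, 98, 184, 192] → cuts [47, 98, 184, 192]
  TgoIX (GCAGTCAG, off=3): starts [4, 34, 56, 70, 202] → cuts [7, 37, 59, 73, 205]
  YnoIX (CTCGTCC, off=1): starts [19, 80, 111, 118, 127, 137, 148, 168] → cuts [20, 81, 112, 119, 128, 138, 149, 169]

Pooled cuts: [7, 20, 37, 47, 59, 66, 73, 81, 98, 112, 119, 128, 138, 149, 160, 169, 184, 192, 205, 224]

Fragment lengths:
  7→20: 13 bp
  20→37: 17 bp
  37→47: 10 bp
  47→59: 12 bp
  59→66: 7 bp
  66→73: 7 bp
  73→81: 8 bp
  81→98: 17 bp
  98→112: 14 bp
  112→119: 7 bp
  119→128: 9 bp
  128→138: 10 bp
  138→149: 11 bp
  149→160: 11 bp
  160→169: 9 bp
  169→184: 15 bp
  184→192: 8 bp
  192→205: 13 bp
  205→224: 19 bp
  224→7 (wrap): 235-224+7 = 18 bp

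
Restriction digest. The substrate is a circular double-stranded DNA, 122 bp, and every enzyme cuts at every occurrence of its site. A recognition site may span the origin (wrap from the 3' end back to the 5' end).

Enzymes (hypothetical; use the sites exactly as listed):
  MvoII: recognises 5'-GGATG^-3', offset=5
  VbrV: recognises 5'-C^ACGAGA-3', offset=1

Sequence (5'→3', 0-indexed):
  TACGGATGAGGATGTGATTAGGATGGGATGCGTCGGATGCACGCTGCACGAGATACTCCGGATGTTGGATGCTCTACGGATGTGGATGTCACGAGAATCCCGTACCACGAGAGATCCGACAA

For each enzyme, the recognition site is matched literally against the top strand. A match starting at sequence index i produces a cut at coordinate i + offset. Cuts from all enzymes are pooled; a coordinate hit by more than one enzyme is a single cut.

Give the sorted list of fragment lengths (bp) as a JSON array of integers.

Scan for sites:
  MvoII GGATG/5: at [3, 9, 20, 25, 34, 59, 66, 77, 83] ⇒ [8, 14, 25, 30, 39, 64, 71, 82, 88]
  VbrV CACGAGA/1: at [46, 89, 105] ⇒ [47, 90, 106]

Pooled cuts: [8, 14, 25, 30, 39, 47, 64, 71, 82, 88, 90, 106]

Fragments:
  8→14: 6 bp
  14→25: 11 bp
  25→30: 5 bp
  30→39: 9 bp
  39→47: 8 bp
  47→64: 17 bp
  64→71: 7 bp
  71→82: 11 bp
  82→88: 6 bp
  88→90: 2 bp
  90→106: 16 bp
  106→8 (wrap): 122-106+8 = 24 bp

[2,5,6,6,7,8,9,11,11,16,17,24]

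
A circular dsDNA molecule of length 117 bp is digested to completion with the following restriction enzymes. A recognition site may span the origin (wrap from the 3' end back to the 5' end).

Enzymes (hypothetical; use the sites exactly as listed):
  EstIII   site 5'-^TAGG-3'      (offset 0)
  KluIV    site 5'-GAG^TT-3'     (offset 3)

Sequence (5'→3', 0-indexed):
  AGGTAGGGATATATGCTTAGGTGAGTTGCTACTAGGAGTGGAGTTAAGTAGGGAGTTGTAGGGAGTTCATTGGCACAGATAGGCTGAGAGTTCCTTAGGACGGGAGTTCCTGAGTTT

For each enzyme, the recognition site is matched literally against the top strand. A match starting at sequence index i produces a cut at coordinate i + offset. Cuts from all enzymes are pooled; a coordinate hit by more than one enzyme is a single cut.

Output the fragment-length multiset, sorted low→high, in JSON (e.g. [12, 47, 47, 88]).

[2,3,4,5,5,7,7,7,8,8,11,11,11,14,14]

Per-enzyme occurrences:
  EstIII TAGG/0: at [3, 17, 32, 48, 58, 79, 95, 116] ⇒ [3, 17, 32, 48, 58, 79, 95, 116]
  KluIV GAGTT/3: at [22, 40, 52, 62, 87, 103, 111] ⇒ [25, 43, 55, 65, 90, 106, 114]

All cut coordinates (distinct, sorted): [3, 17, 25, 32, 43, 48, 55, 58, 65, 79, 90, 95, 106, 114, 116]

Fragments:
  3→17: 14 bp
  17→25: 8 bp
  25→32: 7 bp
  32→43: 11 bp
  43→48: 5 bp
  48→55: 7 bp
  55→58: 3 bp
  58→65: 7 bp
  65→79: 14 bp
  79→90: 11 bp
  90→95: 5 bp
  95→106: 11 bp
  106→114: 8 bp
  114→116: 2 bp
  116→3 (wrap): 117-116+3 = 4 bp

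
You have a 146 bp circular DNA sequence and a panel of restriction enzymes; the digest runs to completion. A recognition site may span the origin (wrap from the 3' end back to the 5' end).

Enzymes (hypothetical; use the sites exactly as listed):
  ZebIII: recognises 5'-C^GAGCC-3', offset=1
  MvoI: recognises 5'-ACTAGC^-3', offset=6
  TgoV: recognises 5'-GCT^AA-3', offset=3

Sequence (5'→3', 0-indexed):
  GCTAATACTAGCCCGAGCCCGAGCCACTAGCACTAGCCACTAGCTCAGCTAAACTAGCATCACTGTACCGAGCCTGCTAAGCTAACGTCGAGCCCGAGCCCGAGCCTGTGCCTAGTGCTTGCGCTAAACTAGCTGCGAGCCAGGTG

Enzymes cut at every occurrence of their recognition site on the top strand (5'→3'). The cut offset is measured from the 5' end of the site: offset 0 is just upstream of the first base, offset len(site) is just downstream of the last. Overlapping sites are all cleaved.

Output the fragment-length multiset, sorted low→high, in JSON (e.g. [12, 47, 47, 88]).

Site scan:
  ZebIII (CGAGCC, off=1): starts [13, 19, 68, 88, 94, 100, 135] → cuts [14, 20, 69, 89, 95, 101, 136]
  MvoI (ACTAGC, off=6): starts [6, 25, 31, 38, 52, 127] → cuts [12, 31, 37, 44, 58, 133]
  TgoV (GCTAA, off=3): starts [0, 47, 75, 80, 122] → cuts [3, 50, 78, 83, 125]

All cut coordinates (distinct, sorted): [3, 12, 14, 20, 31, 37, 44, 50, 58, 69, 78, 83, 89, 95, 101, 125, 133, 136]

Fragments:
  3→12: 9 bp
  12→14: 2 bp
  14→20: 6 bp
  20→31: 11 bp
  31→37: 6 bp
  37→44: 7 bp
  44→50: 6 bp
  50→58: 8 bp
  58→69: 11 bp
  69→78: 9 bp
  78→83: 5 bp
  83→89: 6 bp
  89→95: 6 bp
  95→101: 6 bp
  101→125: 24 bp
  125→133: 8 bp
  133→136: 3 bp
  136→3 (wrap): 146-136+3 = 13 bp

[2,3,5,6,6,6,6,6,6,7,8,8,9,9,11,11,13,24]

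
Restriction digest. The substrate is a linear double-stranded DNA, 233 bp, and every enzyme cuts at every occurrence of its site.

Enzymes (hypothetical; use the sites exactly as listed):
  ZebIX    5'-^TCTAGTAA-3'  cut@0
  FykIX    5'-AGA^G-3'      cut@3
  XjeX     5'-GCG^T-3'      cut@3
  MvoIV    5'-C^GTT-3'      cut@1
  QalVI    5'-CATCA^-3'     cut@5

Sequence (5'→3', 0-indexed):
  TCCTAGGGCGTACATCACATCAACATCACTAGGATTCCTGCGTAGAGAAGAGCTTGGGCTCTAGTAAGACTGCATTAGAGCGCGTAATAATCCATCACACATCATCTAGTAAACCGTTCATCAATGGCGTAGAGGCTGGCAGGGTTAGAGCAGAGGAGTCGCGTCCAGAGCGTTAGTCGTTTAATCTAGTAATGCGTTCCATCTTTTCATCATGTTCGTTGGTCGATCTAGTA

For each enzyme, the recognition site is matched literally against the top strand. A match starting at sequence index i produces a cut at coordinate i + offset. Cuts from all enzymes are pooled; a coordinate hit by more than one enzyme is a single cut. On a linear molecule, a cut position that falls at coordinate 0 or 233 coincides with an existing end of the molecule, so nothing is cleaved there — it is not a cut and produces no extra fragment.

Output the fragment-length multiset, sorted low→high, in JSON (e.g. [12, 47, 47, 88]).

[1,1,2,4,4,5,5,5,5,5,6,6,6,6,6,7,7,8,8,9,10,11,11,13,14,16,16,16,20]

Per-enzyme occurrences:
  ZebIX TCTAGTAA/0: at [59, 104, 184] ⇒ [59, 104, 184]
  FykIX AGAG/3: at [43, 48, 76, 130, 146, 151, 166] ⇒ [46, 51, 79, 133, 149, 154, 169]
  XjeX GCGT/3: at [7, 39, 81, 126, 160, 169, 193] ⇒ [10, 42, 84, 129, 163, 172, 196]
  MvoIV CGTT/1: at [114, 170, 177, 194, 216] ⇒ [115, 171, 178, 195, 217]
  QalVI CATCA/5: at [12, 17, 23, 92, 99, 118, 207] ⇒ [17, 22, 28, 97, 104, 123, 212]

Pooled cuts: [10, 17, 22, 28, 42, 46, 51, 59, 79, 84, 97, 104, 115, 123, 129, 133, 149, 154, 163, 169, 171, 172, 178, 184, 195, 196, 212, 217]

Fragment lengths:
  [0,10): 10 bp
  [10,17): 7 bp
  [17,22): 5 bp
  [22,28): 6 bp
  [28,42): 14 bp
  [42,46): 4 bp
  [46,51): 5 bp
  [51,59): 8 bp
  [59,79): 20 bp
  [79,84): 5 bp
  [84,97): 13 bp
  [97,104): 7 bp
  [104,115): 11 bp
  [115,123): 8 bp
  [123,129): 6 bp
  [129,133): 4 bp
  [133,149): 16 bp
  [149,154): 5 bp
  [154,163): 9 bp
  [163,169): 6 bp
  [169,171): 2 bp
  [171,172): 1 bp
  [172,178): 6 bp
  [178,184): 6 bp
  [184,195): 11 bp
  [195,196): 1 bp
  [196,212): 16 bp
  [212,217): 5 bp
  [217,233): 16 bp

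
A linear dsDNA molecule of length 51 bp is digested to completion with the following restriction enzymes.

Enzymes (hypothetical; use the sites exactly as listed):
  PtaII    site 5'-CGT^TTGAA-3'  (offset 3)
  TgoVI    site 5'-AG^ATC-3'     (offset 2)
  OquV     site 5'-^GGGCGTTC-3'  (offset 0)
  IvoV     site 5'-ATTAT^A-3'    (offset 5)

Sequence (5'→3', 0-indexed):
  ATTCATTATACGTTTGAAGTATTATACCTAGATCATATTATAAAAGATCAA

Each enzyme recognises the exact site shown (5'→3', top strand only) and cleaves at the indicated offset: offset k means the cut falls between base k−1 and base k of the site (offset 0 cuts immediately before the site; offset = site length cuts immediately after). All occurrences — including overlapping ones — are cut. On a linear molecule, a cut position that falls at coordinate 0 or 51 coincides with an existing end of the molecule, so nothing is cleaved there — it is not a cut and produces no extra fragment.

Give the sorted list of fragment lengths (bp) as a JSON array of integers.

[4,5,5,6,9,10,12]

Per-enzyme occurrences:
  PtaII (CGTTTGAA, off=3): starts [10] → cuts [13]
  TgoVI (AGATC, off=2): starts [29, 44] → cuts [31, 46]
  OquV (GGGCGTTC, off=0): no sites
  IvoV (ATTATA, off=5): starts [4, 20, 36] → cuts [9, 25, 41]

All cut coordinates (distinct, sorted): [9, 13, 25, 31, 41, 46]

Fragment lengths:
  [0,9): 9 bp
  [9,13): 4 bp
  [13,25): 12 bp
  [25,31): 6 bp
  [31,41): 10 bp
  [41,46): 5 bp
  [46,51): 5 bp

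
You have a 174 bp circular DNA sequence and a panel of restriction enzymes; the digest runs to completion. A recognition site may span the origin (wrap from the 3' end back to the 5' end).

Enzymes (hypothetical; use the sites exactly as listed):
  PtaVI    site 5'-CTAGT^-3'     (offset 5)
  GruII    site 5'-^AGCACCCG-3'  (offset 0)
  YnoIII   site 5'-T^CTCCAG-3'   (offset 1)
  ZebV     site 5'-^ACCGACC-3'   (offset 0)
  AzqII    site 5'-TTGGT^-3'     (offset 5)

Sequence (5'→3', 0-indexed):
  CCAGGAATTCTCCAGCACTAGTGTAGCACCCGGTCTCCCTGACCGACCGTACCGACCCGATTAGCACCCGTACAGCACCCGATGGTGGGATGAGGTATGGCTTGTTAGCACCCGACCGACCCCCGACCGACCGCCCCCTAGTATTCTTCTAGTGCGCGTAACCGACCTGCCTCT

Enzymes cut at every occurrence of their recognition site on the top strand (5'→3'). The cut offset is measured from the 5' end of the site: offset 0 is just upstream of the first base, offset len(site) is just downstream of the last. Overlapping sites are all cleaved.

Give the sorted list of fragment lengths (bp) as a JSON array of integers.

[2,7,8,9,11,11,11,11,12,12,13,17,17,33]

Site scan:
  PtaVI (CTAGT, off=5): starts [17, 137, 148] → cuts [22, 142, 153]
  GruII (AGCACCCG, off=0): starts [24, 62, 73, 106] → cuts [24, 62, 73, 106]
  YnoIII (TCTCCAG, off=1): starts [8, 171] → cuts [9, 172]
  ZebV (ACCGACC, off=0): starts [41, 50, 114, 125, 160] → cuts [41, 50, 114, 125, 160]
  AzqII (TTGGT, off=5): no sites

Pooled cuts: [9, 22, 24, 41, 50, 62, 73, 106, 114, 125, 142, 153, 160, 172]

Fragments:
  9→22: 13 bp
  22→24: 2 bp
  24→41: 17 bp
  41→50: 9 bp
  50→62: 12 bp
  62→73: 11 bp
  73→106: 33 bp
  106→114: 8 bp
  114→125: 11 bp
  125→142: 17 bp
  142→153: 11 bp
  153→160: 7 bp
  160→172: 12 bp
  172→9 (wrap): 174-172+9 = 11 bp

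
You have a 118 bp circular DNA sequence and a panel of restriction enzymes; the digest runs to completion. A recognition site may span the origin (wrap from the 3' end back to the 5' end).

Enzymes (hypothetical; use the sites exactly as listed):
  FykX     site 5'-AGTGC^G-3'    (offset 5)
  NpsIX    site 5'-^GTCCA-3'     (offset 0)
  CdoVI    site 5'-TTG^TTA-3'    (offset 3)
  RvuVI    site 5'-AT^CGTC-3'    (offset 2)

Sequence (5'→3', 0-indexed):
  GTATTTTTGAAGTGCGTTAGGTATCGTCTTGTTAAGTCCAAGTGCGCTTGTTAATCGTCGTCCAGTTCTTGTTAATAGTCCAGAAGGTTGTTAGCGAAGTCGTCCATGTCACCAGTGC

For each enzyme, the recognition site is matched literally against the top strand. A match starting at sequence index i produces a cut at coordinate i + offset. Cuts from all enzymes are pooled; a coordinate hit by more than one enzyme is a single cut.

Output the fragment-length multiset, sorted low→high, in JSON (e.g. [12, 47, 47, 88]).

[4,4,5,5,6,7,9,10,11,12,13,15,17]

Per-enzyme occurrences:
  FykX (AGTGCG, off=5): starts [10, 40, 113] → cuts [0, 15, 45]
  NpsIX (GTCCA, off=0): starts [35, 59, 77, 101] → cuts [35, 59, 77, 101]
  CdoVI (TTGTTA, off=3): starts [28, 47, 68, 87] → cuts [31, 50, 71, 90]
  RvuVI (ATCGTC, off=2): starts [22, 53] → cuts [24, 55]

All cut coordinates (distinct, sorted): [0, 15, 24, 31, 35, 45, 50, 55, 59, 71, 77, 90, 101]

Fragments:
  0→15: 15 bp
  15→24: 9 bp
  24→31: 7 bp
  31→35: 4 bp
  35→45: 10 bp
  45→50: 5 bp
  50→55: 5 bp
  55→59: 4 bp
  59→71: 12 bp
  71→77: 6 bp
  77→90: 13 bp
  90→101: 11 bp
  101→0 (wrap): 118-101+0 = 17 bp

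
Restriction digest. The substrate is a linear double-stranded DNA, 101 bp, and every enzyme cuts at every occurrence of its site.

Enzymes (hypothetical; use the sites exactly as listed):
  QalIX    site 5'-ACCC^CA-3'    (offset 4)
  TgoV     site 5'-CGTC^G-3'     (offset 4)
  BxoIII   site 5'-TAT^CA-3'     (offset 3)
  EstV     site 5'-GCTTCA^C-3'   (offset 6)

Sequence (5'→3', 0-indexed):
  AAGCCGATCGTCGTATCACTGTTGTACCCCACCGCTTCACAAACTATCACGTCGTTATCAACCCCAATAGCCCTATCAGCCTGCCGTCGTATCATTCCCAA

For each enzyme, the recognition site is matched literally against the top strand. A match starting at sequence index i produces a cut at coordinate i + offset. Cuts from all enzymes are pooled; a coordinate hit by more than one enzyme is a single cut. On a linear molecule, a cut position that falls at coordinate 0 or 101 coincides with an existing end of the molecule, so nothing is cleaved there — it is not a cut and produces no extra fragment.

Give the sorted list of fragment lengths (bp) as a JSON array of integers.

[4,4,5,6,6,8,9,10,12,12,12,13]

Site scan:
  QalIX (ACCCCA, off=4): starts [25, 60] → cuts [29, 64]
  TgoV (CGTCG, off=4): starts [8, 49, 84] → cuts [12, 53, 88]
  BxoIII (TATCA, off=3): starts [13, 44, 55, 73, 89] → cuts [16, 47, 58, 76, 92]
  EstV (GCTTCAC, off=6): starts [33] → cuts [39]

All cut coordinates (distinct, sorted): [12, 16, 29, 39, 47, 53, 58, 64, 76, 88, 92]

Fragment lengths:
  [0,12): 12 bp
  [12,16): 4 bp
  [16,29): 13 bp
  [29,39): 10 bp
  [39,47): 8 bp
  [47,53): 6 bp
  [53,58): 5 bp
  [58,64): 6 bp
  [64,76): 12 bp
  [76,88): 12 bp
  [88,92): 4 bp
  [92,101): 9 bp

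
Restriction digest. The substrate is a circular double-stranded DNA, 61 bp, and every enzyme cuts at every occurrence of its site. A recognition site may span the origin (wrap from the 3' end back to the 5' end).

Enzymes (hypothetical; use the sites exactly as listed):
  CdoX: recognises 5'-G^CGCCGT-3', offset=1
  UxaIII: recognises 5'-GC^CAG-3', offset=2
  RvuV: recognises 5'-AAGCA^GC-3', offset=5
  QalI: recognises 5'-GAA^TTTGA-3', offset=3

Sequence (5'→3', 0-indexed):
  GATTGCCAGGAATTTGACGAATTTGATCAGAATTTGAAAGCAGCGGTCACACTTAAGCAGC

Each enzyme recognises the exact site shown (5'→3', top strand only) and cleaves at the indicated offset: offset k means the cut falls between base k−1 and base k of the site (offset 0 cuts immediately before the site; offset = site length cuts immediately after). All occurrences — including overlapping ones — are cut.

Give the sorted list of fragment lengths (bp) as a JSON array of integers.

[6,8,9,10,11,17]

Scan for sites:
  CdoX (GCGCCGT, off=1): no sites
  UxaIII GCCAG/2: at [4] ⇒ [6]
  RvuV AAGCAGC/5: at [37, 54] ⇒ [42, 59]
  QalI GAATTTGA/3: at [9, 18, 29] ⇒ [12, 21, 32]

Pooled cuts: [6, 12, 21, 32, 42, 59]

Fragments:
  6→12: 6 bp
  12→21: 9 bp
  21→32: 11 bp
  32→42: 10 bp
  42→59: 17 bp
  59→6 (wrap): 61-59+6 = 8 bp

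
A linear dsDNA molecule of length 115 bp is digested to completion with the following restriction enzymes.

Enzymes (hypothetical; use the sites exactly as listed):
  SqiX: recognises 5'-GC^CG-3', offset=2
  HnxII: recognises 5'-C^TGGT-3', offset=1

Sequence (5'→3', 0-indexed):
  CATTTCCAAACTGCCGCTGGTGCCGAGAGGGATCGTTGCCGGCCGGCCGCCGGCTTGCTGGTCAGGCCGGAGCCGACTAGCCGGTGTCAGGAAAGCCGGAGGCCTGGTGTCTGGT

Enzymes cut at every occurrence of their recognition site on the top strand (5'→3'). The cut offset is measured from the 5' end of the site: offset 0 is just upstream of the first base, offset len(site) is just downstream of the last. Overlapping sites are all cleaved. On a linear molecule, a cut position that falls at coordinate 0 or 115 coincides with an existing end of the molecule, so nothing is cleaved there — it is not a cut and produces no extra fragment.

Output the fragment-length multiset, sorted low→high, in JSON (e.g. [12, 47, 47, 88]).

Scan for sites:
  SqiX (GCCG, off=2): starts [12, 21, 37, 41, 45, 48, 65, 71, 79, 94] → cuts [14, 23, 39, 43, 47, 50, 67, 73, 81, 96]
  HnxII (CTGGT, off=1): starts [16, 57, 103, 110] → cuts [17, 58, 104, 111]

Pooled cuts: [14, 17, 23, 39, 43, 47, 50, 58, 67, 73, 81, 96, 104, 111]

Fragment lengths:
  [0,14): 14 bp
  [14,17): 3 bp
  [17,23): 6 bp
  [23,39): 16 bp
  [39,43): 4 bp
  [43,47): 4 bp
  [47,50): 3 bp
  [50,58): 8 bp
  [58,67): 9 bp
  [67,73): 6 bp
  [73,81): 8 bp
  [81,96): 15 bp
  [96,104): 8 bp
  [104,111): 7 bp
  [111,115): 4 bp

[3,3,4,4,4,6,6,7,8,8,8,9,14,15,16]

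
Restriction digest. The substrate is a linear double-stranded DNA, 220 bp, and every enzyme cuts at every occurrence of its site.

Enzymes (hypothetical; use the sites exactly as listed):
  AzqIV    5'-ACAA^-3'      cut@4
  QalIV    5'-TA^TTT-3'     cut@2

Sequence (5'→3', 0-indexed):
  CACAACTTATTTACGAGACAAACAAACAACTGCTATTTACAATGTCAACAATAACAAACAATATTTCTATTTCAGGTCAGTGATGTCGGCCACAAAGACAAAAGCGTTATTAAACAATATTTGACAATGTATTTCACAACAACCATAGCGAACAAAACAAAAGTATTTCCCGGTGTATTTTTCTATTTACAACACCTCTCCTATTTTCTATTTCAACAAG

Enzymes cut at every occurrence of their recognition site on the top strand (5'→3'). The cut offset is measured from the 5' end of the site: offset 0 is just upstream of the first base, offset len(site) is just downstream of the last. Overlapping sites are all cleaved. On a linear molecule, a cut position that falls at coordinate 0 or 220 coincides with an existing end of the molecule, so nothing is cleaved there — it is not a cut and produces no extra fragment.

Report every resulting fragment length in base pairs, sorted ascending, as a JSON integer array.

Scan for sites:
  AzqIV (ACAA, off=4): starts [1, 17, 21, 25, 38, 47, 53, 57, 91, 97, 113, 123, 135, 138, 151, 156, 188, 215] → cuts [5, 21, 25, 29, 42, 51, 57, 61, 95, 101, 117, 127, 139, 142, 155, 160, 192, 219]
  QalIV (TATTT, off=2): starts [7, 33, 61, 67, 117, 129, 163, 175, 183, 201, 208] → cuts [9, 35, 63, 69, 119, 131, 165, 177, 185, 203, 210]

All cut coordinates (distinct, sorted): [5, 9, 21, 25, 29, 35, 42, 51, 57, 61, 63, 69, 95, 101, 117, 119, 127, 131, 139, 142, 155, 160, 165, 177, 185, 192, 203, 210, 219]

Fragments:
  [0,5): 5 bp
  [5,9): 4 bp
  [9,21): 12 bp
  [21,25): 4 bp
  [25,29): 4 bp
  [29,35): 6 bp
  [35,42): 7 bp
  [42,51): 9 bp
  [51,57): 6 bp
  [57,61): 4 bp
  [61,63): 2 bp
  [63,69): 6 bp
  [69,95): 26 bp
  [95,101): 6 bp
  [101,117): 16 bp
  [117,119): 2 bp
  [119,127): 8 bp
  [127,131): 4 bp
  [131,139): 8 bp
  [139,142): 3 bp
  [142,155): 13 bp
  [155,160): 5 bp
  [160,165): 5 bp
  [165,177): 12 bp
  [177,185): 8 bp
  [185,192): 7 bp
  [192,203): 11 bp
  [203,210): 7 bp
  [210,219): 9 bp
  [219,220): 1 bp

[1,2,2,3,4,4,4,4,4,5,5,5,6,6,6,6,7,7,7,8,8,8,9,9,11,12,12,13,16,26]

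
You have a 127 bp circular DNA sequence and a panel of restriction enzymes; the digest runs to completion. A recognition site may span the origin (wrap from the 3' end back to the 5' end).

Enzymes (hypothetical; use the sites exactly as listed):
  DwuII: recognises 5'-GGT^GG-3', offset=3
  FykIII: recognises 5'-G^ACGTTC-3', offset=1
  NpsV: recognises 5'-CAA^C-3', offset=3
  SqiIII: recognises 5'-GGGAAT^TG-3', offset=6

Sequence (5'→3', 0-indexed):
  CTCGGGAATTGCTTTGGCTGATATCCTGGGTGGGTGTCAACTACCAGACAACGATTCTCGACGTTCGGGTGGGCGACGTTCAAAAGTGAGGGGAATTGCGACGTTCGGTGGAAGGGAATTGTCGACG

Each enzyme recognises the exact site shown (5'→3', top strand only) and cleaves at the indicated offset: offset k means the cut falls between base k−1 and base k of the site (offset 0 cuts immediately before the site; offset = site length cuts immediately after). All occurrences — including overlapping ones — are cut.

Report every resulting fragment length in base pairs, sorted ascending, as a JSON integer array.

Scan for sites:
  DwuII GGTGG/3: at [28, 67, 106] ⇒ [31, 70, 109]
  FykIII GACGTTC/1: at [59, 74, 99] ⇒ [60, 75, 100]
  NpsV CAAC/3: at [37, 48] ⇒ [40, 51]
  SqiIII GGGAATTG/6: at [3, 90, 113] ⇒ [9, 96, 119]

All cut coordinates (distinct, sorted): [9, 31, 40, 51, 60, 70, 75, 96, 100, 109, 119]

Fragments:
  9→31: 22 bp
  31→40: 9 bp
  40→51: 11 bp
  51→60: 9 bp
  60→70: 10 bp
  70→75: 5 bp
  75→96: 21 bp
  96→100: 4 bp
  100→109: 9 bp
  109→119: 10 bp
  119→9 (wrap): 127-119+9 = 17 bp

[4,5,9,9,9,10,10,11,17,21,22]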